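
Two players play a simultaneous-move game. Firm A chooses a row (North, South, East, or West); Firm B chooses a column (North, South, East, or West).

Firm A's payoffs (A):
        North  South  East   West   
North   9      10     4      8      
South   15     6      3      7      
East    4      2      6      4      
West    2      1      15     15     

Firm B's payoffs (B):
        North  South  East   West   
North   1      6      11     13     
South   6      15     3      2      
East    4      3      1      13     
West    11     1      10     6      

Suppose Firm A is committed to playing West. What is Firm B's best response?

North

With Firm A fixed at West, Firm B's payoffs are: North → 11, South → 1, East → 10, West → 6.
The maximum is 11, achieved by North.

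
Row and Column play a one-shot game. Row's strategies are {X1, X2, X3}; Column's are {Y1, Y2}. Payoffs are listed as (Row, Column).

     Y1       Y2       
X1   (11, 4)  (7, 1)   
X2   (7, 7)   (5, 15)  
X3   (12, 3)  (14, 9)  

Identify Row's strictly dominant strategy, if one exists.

A strategy is strictly dominant if it gives Row a strictly higher payoff than every other strategy, against every choice by the opponent.
X3 strictly dominates: vs Y1: 12 > each of {11, 7}; vs Y2: 14 > each of {7, 5}.

X3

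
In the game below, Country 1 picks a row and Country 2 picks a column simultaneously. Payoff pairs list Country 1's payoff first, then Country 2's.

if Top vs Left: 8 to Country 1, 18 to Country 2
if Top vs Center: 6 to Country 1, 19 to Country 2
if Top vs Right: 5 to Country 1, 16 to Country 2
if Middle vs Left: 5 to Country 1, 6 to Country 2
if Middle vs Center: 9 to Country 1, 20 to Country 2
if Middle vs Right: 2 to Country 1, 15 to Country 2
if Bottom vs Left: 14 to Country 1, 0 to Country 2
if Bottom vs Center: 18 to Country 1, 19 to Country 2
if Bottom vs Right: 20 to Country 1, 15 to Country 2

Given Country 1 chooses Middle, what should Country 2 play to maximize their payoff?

With Country 1 fixed at Middle, Country 2's payoffs are: Left → 6, Center → 20, Right → 15.
The maximum is 20, achieved by Center.

Center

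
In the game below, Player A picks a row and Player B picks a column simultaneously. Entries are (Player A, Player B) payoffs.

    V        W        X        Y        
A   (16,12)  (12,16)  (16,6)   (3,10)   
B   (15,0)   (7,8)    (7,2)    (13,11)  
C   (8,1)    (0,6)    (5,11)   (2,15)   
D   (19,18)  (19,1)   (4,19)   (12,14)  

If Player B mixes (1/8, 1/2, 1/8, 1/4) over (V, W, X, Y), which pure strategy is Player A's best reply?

Compute Player A's expected payoff from each pure strategy against the given mix.
A: (1/8)·16 + (1/2)·12 + (1/8)·16 + (1/4)·3 = 43/4
B: (1/8)·15 + (1/2)·7 + (1/8)·7 + (1/4)·13 = 19/2
C: (1/8)·8 + (1/2)·0 + (1/8)·5 + (1/4)·2 = 17/8
D: (1/8)·19 + (1/2)·19 + (1/8)·4 + (1/4)·12 = 123/8
Highest expected payoff is 123/8, from D.

D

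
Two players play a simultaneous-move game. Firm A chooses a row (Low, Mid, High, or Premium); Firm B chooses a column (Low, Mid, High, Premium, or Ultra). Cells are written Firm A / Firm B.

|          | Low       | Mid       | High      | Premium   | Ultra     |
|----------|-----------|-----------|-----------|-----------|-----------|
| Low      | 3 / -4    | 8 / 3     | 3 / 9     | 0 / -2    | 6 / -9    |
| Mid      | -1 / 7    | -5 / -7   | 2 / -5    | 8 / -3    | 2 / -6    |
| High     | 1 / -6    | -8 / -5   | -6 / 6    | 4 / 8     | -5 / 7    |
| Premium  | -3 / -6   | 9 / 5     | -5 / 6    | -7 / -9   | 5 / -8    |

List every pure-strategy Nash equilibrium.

Find each player's best response to every opponent strategy; NE are the intersections.
Firm A's best responses — vs Low: Low (payoff 3); vs Mid: Premium (payoff 9); vs High: Low (payoff 3); vs Premium: Mid (payoff 8); vs Ultra: Low (payoff 6).
Firm B's best responses — vs Low: High (payoff 9); vs Mid: Low (payoff 7); vs High: Premium (payoff 8); vs Premium: High (payoff 6).
The only mutual best response is (Low, High); neither player gains by switching there.

(Low, High)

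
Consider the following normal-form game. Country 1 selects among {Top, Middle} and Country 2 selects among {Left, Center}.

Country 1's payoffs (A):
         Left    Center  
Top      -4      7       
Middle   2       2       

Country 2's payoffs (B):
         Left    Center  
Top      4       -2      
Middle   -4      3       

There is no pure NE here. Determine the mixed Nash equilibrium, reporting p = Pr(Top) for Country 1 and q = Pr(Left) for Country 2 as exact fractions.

p = 7/13, q = 5/11

Each player's mixing probability is pinned down by making the *other* player indifferent.
Country 2 indifferent between Left and Center: p·4 + (1−p)·(-4) = p·(-2) + (1−p)·3 ⟹ (-4) + 8p = 3 + (-5)p ⟹ p = 7/13.
Country 1 indifferent between Top and Middle: q·(-4) + (1−q)·7 = q·2 + (1−q)·2 ⟹ 7 + (-11)q = 2 + 0q ⟹ q = 5/11.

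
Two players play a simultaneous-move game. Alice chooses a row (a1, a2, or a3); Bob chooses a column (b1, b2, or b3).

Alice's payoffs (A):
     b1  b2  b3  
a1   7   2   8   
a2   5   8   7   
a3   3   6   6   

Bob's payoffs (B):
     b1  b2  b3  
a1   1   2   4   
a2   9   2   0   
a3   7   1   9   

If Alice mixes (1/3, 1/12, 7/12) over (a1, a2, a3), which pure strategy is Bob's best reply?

Compute Bob's expected payoff from each pure strategy against the given mix.
b1: (1/3)·1 + (1/12)·9 + (7/12)·7 = 31/6
b2: (1/3)·2 + (1/12)·2 + (7/12)·1 = 17/12
b3: (1/3)·4 + (1/12)·0 + (7/12)·9 = 79/12
Highest expected payoff is 79/12, from b3.

b3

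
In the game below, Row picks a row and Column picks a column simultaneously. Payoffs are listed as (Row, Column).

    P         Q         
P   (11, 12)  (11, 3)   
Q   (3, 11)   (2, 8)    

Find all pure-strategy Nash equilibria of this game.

(P, P)

A profile is a Nash equilibrium when each player is best-responding to the other.
Row's best responses — vs P: P (payoff 11); vs Q: P (payoff 11).
Column's best responses — vs P: P (payoff 12); vs Q: P (payoff 11).
The only mutual best response is (P, P); neither player gains by switching there.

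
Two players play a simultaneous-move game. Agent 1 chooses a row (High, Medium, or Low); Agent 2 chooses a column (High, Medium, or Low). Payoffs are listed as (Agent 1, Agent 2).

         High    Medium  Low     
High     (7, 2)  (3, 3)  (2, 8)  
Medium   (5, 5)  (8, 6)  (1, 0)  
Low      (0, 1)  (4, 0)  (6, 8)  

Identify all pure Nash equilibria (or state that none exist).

(Medium, Medium) and (Low, Low)

A profile is a Nash equilibrium when each player is best-responding to the other.
Agent 1's best responses — vs High: High (payoff 7); vs Medium: Medium (payoff 8); vs Low: Low (payoff 6).
Agent 2's best responses — vs High: Low (payoff 8); vs Medium: Medium (payoff 6); vs Low: Low (payoff 8).
Mutual best responses occur at (Medium, Medium) and (Low, Low); at each, neither player gains by switching.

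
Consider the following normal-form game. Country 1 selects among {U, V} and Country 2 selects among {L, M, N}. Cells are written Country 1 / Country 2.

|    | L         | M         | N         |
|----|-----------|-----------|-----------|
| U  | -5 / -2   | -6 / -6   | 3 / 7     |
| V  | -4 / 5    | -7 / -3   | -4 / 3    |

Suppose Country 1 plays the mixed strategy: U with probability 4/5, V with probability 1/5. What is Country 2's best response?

Country 2's best reply maximizes expected payoff against the mix.
L: (4/5)·(-2) + (1/5)·5 = -3/5
M: (4/5)·(-6) + (1/5)·(-3) = -27/5
N: (4/5)·7 + (1/5)·3 = 31/5
Highest expected payoff is 31/5, from N.

N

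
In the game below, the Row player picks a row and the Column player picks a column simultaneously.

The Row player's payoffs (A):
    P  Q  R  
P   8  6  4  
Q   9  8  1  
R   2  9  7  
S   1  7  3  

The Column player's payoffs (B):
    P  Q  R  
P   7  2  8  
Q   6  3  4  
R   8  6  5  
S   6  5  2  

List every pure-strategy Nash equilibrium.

(Q, P)

Check mutual best responses: a cell is a NE iff neither player can gain by unilaterally deviating.
The Row player's best responses — vs P: Q (payoff 9); vs Q: R (payoff 9); vs R: R (payoff 7).
The Column player's best responses — vs P: R (payoff 8); vs Q: P (payoff 6); vs R: P (payoff 8); vs S: P (payoff 6).
The only mutual best response is (Q, P); neither player gains by switching there.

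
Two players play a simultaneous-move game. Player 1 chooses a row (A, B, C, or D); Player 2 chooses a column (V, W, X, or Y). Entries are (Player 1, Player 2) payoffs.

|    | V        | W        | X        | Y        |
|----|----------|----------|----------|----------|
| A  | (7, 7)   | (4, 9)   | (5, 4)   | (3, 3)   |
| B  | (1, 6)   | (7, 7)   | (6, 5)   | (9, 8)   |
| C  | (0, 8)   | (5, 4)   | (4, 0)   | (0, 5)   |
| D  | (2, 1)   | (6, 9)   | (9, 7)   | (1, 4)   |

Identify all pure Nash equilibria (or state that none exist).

Check mutual best responses: a cell is a NE iff neither player can gain by unilaterally deviating.
Player 1's best responses — vs V: A (payoff 7); vs W: B (payoff 7); vs X: D (payoff 9); vs Y: B (payoff 9).
Player 2's best responses — vs A: W (payoff 9); vs B: Y (payoff 8); vs C: V (payoff 8); vs D: W (payoff 9).
The only mutual best response is (B, Y); neither player gains by switching there.

(B, Y)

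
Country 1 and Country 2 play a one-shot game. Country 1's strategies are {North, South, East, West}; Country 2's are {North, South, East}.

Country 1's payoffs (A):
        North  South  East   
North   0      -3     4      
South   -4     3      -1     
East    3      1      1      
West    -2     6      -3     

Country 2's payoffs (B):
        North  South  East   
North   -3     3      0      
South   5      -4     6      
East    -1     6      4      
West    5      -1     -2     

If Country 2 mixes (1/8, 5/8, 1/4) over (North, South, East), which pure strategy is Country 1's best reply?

West

Compute Country 1's expected payoff from each pure strategy against the given mix.
North: (1/8)·0 + (5/8)·(-3) + (1/4)·4 = -7/8
South: (1/8)·(-4) + (5/8)·3 + (1/4)·(-1) = 9/8
East: (1/8)·3 + (5/8)·1 + (1/4)·1 = 5/4
West: (1/8)·(-2) + (5/8)·6 + (1/4)·(-3) = 11/4
Highest expected payoff is 11/4, from West.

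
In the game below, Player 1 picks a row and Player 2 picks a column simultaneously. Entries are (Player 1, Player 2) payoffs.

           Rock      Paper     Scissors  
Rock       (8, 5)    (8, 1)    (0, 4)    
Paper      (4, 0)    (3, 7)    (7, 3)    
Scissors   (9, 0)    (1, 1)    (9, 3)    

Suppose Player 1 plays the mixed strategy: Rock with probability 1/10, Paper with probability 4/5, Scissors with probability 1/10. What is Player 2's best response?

Compute Player 2's expected payoff from each pure strategy against the given mix.
Rock: (1/10)·5 + (4/5)·0 + (1/10)·0 = 1/2
Paper: (1/10)·1 + (4/5)·7 + (1/10)·1 = 29/5
Scissors: (1/10)·4 + (4/5)·3 + (1/10)·3 = 31/10
Highest expected payoff is 29/5, from Paper.

Paper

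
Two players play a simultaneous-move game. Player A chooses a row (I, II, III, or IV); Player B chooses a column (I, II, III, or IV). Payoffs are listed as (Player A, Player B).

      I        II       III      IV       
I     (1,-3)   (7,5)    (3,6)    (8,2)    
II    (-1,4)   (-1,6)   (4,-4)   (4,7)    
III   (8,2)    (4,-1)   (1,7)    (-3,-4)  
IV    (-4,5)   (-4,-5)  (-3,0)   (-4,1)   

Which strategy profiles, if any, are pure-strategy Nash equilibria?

A profile is a Nash equilibrium when each player is best-responding to the other.
Player A's best responses — vs I: III (payoff 8); vs II: I (payoff 7); vs III: II (payoff 4); vs IV: I (payoff 8).
Player B's best responses — vs I: III (payoff 6); vs II: IV (payoff 7); vs III: III (payoff 7); vs IV: I (payoff 5).
No cell has both players best-responding. For instance, Player A's best reply to II is I, but against I Player B prefers III over II.

There is no pure-strategy Nash equilibrium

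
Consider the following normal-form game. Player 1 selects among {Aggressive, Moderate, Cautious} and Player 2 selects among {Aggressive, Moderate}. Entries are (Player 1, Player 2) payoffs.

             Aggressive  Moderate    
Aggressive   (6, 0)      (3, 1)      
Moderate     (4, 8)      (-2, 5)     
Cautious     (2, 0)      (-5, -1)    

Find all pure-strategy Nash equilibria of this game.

(Aggressive, Moderate)

Check mutual best responses: a cell is a NE iff neither player can gain by unilaterally deviating.
Player 1's best responses — vs Aggressive: Aggressive (payoff 6); vs Moderate: Aggressive (payoff 3).
Player 2's best responses — vs Aggressive: Moderate (payoff 1); vs Moderate: Aggressive (payoff 8); vs Cautious: Aggressive (payoff 0).
The only mutual best response is (Aggressive, Moderate); neither player gains by switching there.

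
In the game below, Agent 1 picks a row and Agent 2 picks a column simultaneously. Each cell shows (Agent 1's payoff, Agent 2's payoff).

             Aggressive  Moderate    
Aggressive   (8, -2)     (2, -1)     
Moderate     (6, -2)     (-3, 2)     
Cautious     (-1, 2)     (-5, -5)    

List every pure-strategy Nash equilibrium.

(Aggressive, Moderate)

Check mutual best responses: a cell is a NE iff neither player can gain by unilaterally deviating.
Agent 1's best responses — vs Aggressive: Aggressive (payoff 8); vs Moderate: Aggressive (payoff 2).
Agent 2's best responses — vs Aggressive: Moderate (payoff -1); vs Moderate: Moderate (payoff 2); vs Cautious: Aggressive (payoff 2).
The only mutual best response is (Aggressive, Moderate); neither player gains by switching there.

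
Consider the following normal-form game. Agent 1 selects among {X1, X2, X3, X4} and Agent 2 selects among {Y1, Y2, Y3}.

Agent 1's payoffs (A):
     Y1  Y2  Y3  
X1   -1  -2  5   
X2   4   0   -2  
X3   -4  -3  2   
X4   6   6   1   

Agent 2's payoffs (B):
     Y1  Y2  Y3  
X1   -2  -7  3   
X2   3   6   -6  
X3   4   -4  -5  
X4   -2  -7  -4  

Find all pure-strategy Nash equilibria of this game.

Find each player's best response to every opponent strategy; NE are the intersections.
Agent 1's best responses — vs Y1: X4 (payoff 6); vs Y2: X4 (payoff 6); vs Y3: X1 (payoff 5).
Agent 2's best responses — vs X1: Y3 (payoff 3); vs X2: Y2 (payoff 6); vs X3: Y1 (payoff 4); vs X4: Y1 (payoff -2).
Mutual best responses occur at (X1, Y3) and (X4, Y1); at each, neither player gains by switching.

(X1, Y3) and (X4, Y1)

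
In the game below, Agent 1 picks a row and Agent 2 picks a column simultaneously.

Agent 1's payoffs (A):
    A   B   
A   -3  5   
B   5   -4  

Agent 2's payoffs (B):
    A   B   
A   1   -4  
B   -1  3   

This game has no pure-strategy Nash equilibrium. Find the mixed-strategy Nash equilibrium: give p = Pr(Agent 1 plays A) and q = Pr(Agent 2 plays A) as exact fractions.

Each player's mixing probability is pinned down by making the *other* player indifferent.
Agent 2 indifferent between A and B: p·1 + (1−p)·(-1) = p·(-4) + (1−p)·3 ⟹ (-1) + 2p = 3 + (-7)p ⟹ p = 4/9.
Agent 1 indifferent between A and B: q·(-3) + (1−q)·5 = q·5 + (1−q)·(-4) ⟹ 5 + (-8)q = (-4) + 9q ⟹ q = 9/17.

p = 4/9, q = 9/17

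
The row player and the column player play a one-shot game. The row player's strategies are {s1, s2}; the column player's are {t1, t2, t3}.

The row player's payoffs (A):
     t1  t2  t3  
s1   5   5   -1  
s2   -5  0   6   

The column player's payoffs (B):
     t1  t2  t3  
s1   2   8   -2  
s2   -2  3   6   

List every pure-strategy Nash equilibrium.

Find each player's best response to every opponent strategy; NE are the intersections.
The row player's best responses — vs t1: s1 (payoff 5); vs t2: s1 (payoff 5); vs t3: s2 (payoff 6).
The column player's best responses — vs s1: t2 (payoff 8); vs s2: t3 (payoff 6).
Mutual best responses occur at (s1, t2) and (s2, t3); at each, neither player gains by switching.

(s1, t2) and (s2, t3)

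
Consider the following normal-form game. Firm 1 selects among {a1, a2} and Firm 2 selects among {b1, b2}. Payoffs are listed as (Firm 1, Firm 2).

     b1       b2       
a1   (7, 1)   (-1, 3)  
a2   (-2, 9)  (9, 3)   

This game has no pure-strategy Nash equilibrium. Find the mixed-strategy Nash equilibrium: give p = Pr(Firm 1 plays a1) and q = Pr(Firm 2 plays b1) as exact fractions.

In a mixed NE each player is indifferent between their pure strategies, so the opponent's mix sets the indifference.
Firm 2 indifferent between b1 and b2: p·1 + (1−p)·9 = p·3 + (1−p)·3 ⟹ 9 + (-8)p = 3 + 0p ⟹ p = 3/4.
Firm 1 indifferent between a1 and a2: q·7 + (1−q)·(-1) = q·(-2) + (1−q)·9 ⟹ (-1) + 8q = 9 + (-11)q ⟹ q = 10/19.

p = 3/4, q = 10/19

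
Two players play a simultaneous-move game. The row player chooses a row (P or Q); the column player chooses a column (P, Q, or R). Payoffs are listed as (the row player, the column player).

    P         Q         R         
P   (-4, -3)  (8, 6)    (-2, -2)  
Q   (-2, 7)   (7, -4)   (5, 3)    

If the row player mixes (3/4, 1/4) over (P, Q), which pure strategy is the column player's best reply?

Q

Compute the column player's expected payoff from each pure strategy against the given mix.
P: (3/4)·(-3) + (1/4)·7 = -1/2
Q: (3/4)·6 + (1/4)·(-4) = 7/2
R: (3/4)·(-2) + (1/4)·3 = -3/4
Highest expected payoff is 7/2, from Q.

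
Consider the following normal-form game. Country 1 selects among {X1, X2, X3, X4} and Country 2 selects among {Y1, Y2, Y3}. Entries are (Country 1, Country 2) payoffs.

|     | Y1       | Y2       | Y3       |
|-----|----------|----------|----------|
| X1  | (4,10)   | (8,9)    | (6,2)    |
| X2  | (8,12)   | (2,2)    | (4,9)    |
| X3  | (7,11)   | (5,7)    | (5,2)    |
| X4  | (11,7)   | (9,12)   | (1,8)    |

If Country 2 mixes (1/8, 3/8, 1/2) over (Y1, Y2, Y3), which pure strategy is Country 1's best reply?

X1

Compute Country 1's expected payoff from each pure strategy against the given mix.
X1: (1/8)·4 + (3/8)·8 + (1/2)·6 = 13/2
X2: (1/8)·8 + (3/8)·2 + (1/2)·4 = 15/4
X3: (1/8)·7 + (3/8)·5 + (1/2)·5 = 21/4
X4: (1/8)·11 + (3/8)·9 + (1/2)·1 = 21/4
Highest expected payoff is 13/2, from X1.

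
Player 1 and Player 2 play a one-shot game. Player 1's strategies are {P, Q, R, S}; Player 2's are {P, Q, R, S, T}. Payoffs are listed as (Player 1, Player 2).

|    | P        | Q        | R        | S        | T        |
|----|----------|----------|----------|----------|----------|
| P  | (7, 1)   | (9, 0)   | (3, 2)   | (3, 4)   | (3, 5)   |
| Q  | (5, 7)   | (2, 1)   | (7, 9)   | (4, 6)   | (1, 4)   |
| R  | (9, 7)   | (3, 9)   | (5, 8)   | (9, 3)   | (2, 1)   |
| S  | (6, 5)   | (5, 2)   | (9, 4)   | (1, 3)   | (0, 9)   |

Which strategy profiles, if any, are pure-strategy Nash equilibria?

(P, T)

Find each player's best response to every opponent strategy; NE are the intersections.
Player 1's best responses — vs P: R (payoff 9); vs Q: P (payoff 9); vs R: S (payoff 9); vs S: R (payoff 9); vs T: P (payoff 3).
Player 2's best responses — vs P: T (payoff 5); vs Q: R (payoff 9); vs R: Q (payoff 9); vs S: T (payoff 9).
The only mutual best response is (P, T); neither player gains by switching there.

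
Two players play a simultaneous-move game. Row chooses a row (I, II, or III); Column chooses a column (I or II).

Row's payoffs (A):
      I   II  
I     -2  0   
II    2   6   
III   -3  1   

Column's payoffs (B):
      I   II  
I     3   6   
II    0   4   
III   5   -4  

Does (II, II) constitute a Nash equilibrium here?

Holding Column at II: Row gets 6 from II, versus 0 from I, 1 from III. No profitable deviation for Row.
Holding Row at II: Column gets 4 from II, versus 0 from I. No profitable deviation for Column either.

Yes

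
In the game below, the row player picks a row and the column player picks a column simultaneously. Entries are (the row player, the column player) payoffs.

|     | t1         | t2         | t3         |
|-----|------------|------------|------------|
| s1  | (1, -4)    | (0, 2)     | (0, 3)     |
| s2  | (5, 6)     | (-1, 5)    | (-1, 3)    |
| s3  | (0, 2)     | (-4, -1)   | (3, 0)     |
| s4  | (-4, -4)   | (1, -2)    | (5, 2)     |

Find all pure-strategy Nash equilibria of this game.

(s2, t1) and (s4, t3)

Find each player's best response to every opponent strategy; NE are the intersections.
The row player's best responses — vs t1: s2 (payoff 5); vs t2: s4 (payoff 1); vs t3: s4 (payoff 5).
The column player's best responses — vs s1: t3 (payoff 3); vs s2: t1 (payoff 6); vs s3: t1 (payoff 2); vs s4: t3 (payoff 2).
Mutual best responses occur at (s2, t1) and (s4, t3); at each, neither player gains by switching.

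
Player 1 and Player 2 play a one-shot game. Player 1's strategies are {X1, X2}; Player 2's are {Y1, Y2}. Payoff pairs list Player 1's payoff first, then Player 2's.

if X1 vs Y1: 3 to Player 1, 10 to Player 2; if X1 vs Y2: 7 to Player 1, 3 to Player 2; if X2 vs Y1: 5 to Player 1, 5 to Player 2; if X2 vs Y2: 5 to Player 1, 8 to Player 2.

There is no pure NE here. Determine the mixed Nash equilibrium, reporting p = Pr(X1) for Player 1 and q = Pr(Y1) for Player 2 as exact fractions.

p = 3/10, q = 1/2

In a mixed NE each player is indifferent between their pure strategies, so the opponent's mix sets the indifference.
Player 2 indifferent between Y1 and Y2: p·10 + (1−p)·5 = p·3 + (1−p)·8 ⟹ 5 + 5p = 8 + (-5)p ⟹ p = 3/10.
Player 1 indifferent between X1 and X2: q·3 + (1−q)·7 = q·5 + (1−q)·5 ⟹ 7 + (-4)q = 5 + 0q ⟹ q = 1/2.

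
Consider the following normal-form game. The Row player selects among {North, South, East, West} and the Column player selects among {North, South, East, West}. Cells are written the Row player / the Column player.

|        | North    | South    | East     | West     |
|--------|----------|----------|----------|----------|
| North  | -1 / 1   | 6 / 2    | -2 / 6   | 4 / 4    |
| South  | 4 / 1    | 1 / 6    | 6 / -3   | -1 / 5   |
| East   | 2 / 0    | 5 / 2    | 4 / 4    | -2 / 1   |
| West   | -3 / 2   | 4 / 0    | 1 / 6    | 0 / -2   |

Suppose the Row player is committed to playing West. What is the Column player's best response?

With the Row player fixed at West, the Column player's payoffs are: North → 2, South → 0, East → 6, West → -2.
The maximum is 6, achieved by East.

East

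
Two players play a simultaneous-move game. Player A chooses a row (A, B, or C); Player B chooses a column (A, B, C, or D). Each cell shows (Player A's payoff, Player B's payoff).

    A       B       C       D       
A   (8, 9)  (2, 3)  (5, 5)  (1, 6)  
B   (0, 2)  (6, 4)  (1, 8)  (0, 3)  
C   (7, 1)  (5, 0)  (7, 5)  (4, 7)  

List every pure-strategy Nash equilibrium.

Check mutual best responses: a cell is a NE iff neither player can gain by unilaterally deviating.
Player A's best responses — vs A: A (payoff 8); vs B: B (payoff 6); vs C: C (payoff 7); vs D: C (payoff 4).
Player B's best responses — vs A: A (payoff 9); vs B: C (payoff 8); vs C: D (payoff 7).
Mutual best responses occur at (A, A) and (C, D); at each, neither player gains by switching.

(A, A) and (C, D)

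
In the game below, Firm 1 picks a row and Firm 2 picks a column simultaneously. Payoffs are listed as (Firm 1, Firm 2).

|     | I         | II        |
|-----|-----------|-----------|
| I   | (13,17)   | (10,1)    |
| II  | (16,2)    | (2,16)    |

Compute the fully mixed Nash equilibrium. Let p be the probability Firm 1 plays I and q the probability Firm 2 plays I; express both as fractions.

p = 7/15, q = 8/11

Each player's mixing probability is pinned down by making the *other* player indifferent.
Firm 2 indifferent between I and II: p·17 + (1−p)·2 = p·1 + (1−p)·16 ⟹ 2 + 15p = 16 + (-15)p ⟹ p = 7/15.
Firm 1 indifferent between I and II: q·13 + (1−q)·10 = q·16 + (1−q)·2 ⟹ 10 + 3q = 2 + 14q ⟹ q = 8/11.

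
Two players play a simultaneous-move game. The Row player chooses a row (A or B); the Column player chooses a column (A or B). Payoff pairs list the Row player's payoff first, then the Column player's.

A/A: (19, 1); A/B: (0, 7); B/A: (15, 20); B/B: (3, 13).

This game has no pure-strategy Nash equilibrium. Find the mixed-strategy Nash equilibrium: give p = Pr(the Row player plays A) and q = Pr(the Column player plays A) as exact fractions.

p = 7/13, q = 3/7

In a mixed NE each player is indifferent between their pure strategies, so the opponent's mix sets the indifference.
The Column player indifferent between A and B: p·1 + (1−p)·20 = p·7 + (1−p)·13 ⟹ 20 + (-19)p = 13 + (-6)p ⟹ p = 7/13.
The Row player indifferent between A and B: q·19 + (1−q)·0 = q·15 + (1−q)·3 ⟹ 0 + 19q = 3 + 12q ⟹ q = 3/7.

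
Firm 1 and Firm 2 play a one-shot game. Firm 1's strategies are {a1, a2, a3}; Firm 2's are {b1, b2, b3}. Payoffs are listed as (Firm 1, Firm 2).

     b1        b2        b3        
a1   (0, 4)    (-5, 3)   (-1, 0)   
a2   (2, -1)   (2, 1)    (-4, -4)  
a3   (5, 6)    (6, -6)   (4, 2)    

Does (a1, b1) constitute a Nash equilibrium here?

No

Holding Firm 2 at b1: Firm 1 gets 0 from a1 but could get 5 by switching to a3. Firm 1 has a profitable deviation.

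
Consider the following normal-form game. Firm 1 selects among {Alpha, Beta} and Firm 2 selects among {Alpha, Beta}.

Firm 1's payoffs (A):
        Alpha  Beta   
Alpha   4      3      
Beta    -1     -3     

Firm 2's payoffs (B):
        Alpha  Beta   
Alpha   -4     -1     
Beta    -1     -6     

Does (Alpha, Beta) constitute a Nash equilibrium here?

Holding Firm 2 at Beta: Firm 1 gets 3 from Alpha, versus -3 from Beta. No profitable deviation for Firm 1.
Holding Firm 1 at Alpha: Firm 2 gets -1 from Beta, versus -4 from Alpha. No profitable deviation for Firm 2 either.

Yes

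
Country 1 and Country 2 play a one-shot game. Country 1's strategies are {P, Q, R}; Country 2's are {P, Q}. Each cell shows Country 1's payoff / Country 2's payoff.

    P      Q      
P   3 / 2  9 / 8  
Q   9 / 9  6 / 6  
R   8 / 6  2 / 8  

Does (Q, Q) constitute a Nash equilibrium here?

No

Holding Country 2 at Q: Country 1 gets 6 from Q but could get 9 by switching to P. Country 1 has a profitable deviation.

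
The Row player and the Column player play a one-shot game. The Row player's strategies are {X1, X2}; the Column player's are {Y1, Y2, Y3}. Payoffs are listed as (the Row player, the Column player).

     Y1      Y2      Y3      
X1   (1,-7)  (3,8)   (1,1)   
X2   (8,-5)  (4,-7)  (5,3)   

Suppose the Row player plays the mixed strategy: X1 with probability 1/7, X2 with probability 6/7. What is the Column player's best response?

Y3

Compute the Column player's expected payoff from each pure strategy against the given mix.
Y1: (1/7)·(-7) + (6/7)·(-5) = -37/7
Y2: (1/7)·8 + (6/7)·(-7) = -34/7
Y3: (1/7)·1 + (6/7)·3 = 19/7
Highest expected payoff is 19/7, from Y3.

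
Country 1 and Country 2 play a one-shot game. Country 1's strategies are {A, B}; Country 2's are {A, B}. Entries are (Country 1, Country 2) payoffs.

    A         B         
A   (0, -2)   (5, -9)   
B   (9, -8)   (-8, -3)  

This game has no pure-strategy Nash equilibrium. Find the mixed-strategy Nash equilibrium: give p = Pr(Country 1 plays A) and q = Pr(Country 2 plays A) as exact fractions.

p = 5/12, q = 13/22

Each player's mixing probability is pinned down by making the *other* player indifferent.
Country 2 indifferent between A and B: p·(-2) + (1−p)·(-8) = p·(-9) + (1−p)·(-3) ⟹ (-8) + 6p = (-3) + (-6)p ⟹ p = 5/12.
Country 1 indifferent between A and B: q·0 + (1−q)·5 = q·9 + (1−q)·(-8) ⟹ 5 + (-5)q = (-8) + 17q ⟹ q = 13/22.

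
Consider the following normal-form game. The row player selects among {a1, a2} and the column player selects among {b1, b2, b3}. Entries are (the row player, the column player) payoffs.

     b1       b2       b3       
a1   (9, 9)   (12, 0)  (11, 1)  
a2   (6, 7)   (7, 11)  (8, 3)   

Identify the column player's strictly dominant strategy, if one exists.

Check whether one of the column player's strategies beats all alternatives regardless of what the opponent does.
b1 is not dominant: against a2, b2 gives 11 > 7.
b2 is not dominant: against a1, b1 gives 9 > 0.
b3 is not dominant: against a1, b1 gives 9 > 1.
No single strategy is best against every opponent action.

None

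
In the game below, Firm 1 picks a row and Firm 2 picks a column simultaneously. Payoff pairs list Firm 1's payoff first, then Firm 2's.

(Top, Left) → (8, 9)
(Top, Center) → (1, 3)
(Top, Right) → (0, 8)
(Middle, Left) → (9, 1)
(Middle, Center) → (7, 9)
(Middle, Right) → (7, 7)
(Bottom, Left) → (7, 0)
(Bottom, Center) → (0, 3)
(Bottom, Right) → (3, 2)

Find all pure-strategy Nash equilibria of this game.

Check mutual best responses: a cell is a NE iff neither player can gain by unilaterally deviating.
Firm 1's best responses — vs Left: Middle (payoff 9); vs Center: Middle (payoff 7); vs Right: Middle (payoff 7).
Firm 2's best responses — vs Top: Left (payoff 9); vs Middle: Center (payoff 9); vs Bottom: Center (payoff 3).
The only mutual best response is (Middle, Center); neither player gains by switching there.

(Middle, Center)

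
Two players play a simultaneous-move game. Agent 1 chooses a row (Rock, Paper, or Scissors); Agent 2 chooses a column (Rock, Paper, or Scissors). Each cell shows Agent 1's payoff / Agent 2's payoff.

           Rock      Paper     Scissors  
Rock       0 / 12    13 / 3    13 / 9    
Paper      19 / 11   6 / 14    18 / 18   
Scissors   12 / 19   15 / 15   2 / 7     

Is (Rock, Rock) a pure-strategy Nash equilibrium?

No

Holding Agent 2 at Rock: Agent 1 gets 0 from Rock but could get 19 by switching to Paper. Agent 1 has a profitable deviation.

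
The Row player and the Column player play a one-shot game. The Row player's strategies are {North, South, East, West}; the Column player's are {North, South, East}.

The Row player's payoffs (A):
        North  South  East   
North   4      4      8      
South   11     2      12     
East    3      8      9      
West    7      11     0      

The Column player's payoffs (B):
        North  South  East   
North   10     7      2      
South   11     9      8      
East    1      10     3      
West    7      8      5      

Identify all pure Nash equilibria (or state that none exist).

Check mutual best responses: a cell is a NE iff neither player can gain by unilaterally deviating.
The Row player's best responses — vs North: South (payoff 11); vs South: West (payoff 11); vs East: South (payoff 12).
The Column player's best responses — vs North: North (payoff 10); vs South: North (payoff 11); vs East: South (payoff 10); vs West: South (payoff 8).
Mutual best responses occur at (South, North) and (West, South); at each, neither player gains by switching.

(South, North) and (West, South)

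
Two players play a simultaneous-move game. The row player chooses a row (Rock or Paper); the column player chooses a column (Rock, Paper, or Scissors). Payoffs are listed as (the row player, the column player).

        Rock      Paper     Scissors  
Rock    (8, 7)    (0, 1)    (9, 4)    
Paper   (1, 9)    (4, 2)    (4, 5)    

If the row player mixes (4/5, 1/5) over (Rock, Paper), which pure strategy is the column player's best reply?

Rock

The column player's best reply maximizes expected payoff against the mix.
Rock: (4/5)·7 + (1/5)·9 = 37/5
Paper: (4/5)·1 + (1/5)·2 = 6/5
Scissors: (4/5)·4 + (1/5)·5 = 21/5
Highest expected payoff is 37/5, from Rock.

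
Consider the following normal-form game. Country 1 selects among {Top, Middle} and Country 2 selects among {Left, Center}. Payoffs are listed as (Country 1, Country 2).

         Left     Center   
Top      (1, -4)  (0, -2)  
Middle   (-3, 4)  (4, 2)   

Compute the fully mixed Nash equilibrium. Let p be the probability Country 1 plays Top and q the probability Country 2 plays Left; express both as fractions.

p = 1/2, q = 1/2

In a mixed NE each player is indifferent between their pure strategies, so the opponent's mix sets the indifference.
Country 2 indifferent between Left and Center: p·(-4) + (1−p)·4 = p·(-2) + (1−p)·2 ⟹ 4 + (-8)p = 2 + (-4)p ⟹ p = 1/2.
Country 1 indifferent between Top and Middle: q·1 + (1−q)·0 = q·(-3) + (1−q)·4 ⟹ 0 + 1q = 4 + (-7)q ⟹ q = 1/2.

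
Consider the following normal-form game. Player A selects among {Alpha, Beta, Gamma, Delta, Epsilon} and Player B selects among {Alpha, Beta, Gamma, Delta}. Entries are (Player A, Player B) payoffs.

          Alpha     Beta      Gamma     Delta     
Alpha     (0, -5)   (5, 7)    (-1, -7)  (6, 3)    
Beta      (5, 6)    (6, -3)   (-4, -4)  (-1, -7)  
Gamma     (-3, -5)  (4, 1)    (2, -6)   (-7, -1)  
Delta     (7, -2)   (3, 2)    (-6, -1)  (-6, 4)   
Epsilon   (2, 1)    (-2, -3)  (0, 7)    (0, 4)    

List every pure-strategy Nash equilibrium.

A profile is a Nash equilibrium when each player is best-responding to the other.
Player A's best responses — vs Alpha: Delta (payoff 7); vs Beta: Beta (payoff 6); vs Gamma: Gamma (payoff 2); vs Delta: Alpha (payoff 6).
Player B's best responses — vs Alpha: Beta (payoff 7); vs Beta: Alpha (payoff 6); vs Gamma: Beta (payoff 1); vs Delta: Delta (payoff 4); vs Epsilon: Gamma (payoff 7).
No cell has both players best-responding. For instance, Player A's best reply to Alpha is Delta, but against Delta Player B prefers Delta over Alpha.

None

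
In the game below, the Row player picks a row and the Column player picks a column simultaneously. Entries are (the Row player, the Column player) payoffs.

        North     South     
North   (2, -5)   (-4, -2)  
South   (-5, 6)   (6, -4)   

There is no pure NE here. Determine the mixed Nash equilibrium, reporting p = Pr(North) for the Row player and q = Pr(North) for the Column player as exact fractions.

p = 10/13, q = 10/17

In a mixed NE each player is indifferent between their pure strategies, so the opponent's mix sets the indifference.
The Column player indifferent between North and South: p·(-5) + (1−p)·6 = p·(-2) + (1−p)·(-4) ⟹ 6 + (-11)p = (-4) + 2p ⟹ p = 10/13.
The Row player indifferent between North and South: q·2 + (1−q)·(-4) = q·(-5) + (1−q)·6 ⟹ (-4) + 6q = 6 + (-11)q ⟹ q = 10/17.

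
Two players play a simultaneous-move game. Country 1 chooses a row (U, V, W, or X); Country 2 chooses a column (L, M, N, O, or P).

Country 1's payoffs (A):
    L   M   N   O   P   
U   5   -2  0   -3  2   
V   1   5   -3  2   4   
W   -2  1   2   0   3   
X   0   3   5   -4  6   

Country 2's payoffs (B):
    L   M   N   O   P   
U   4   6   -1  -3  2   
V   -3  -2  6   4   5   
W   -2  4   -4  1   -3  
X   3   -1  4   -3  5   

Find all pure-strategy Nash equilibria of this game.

(X, P)

Check mutual best responses: a cell is a NE iff neither player can gain by unilaterally deviating.
Country 1's best responses — vs L: U (payoff 5); vs M: V (payoff 5); vs N: X (payoff 5); vs O: V (payoff 2); vs P: X (payoff 6).
Country 2's best responses — vs U: M (payoff 6); vs V: N (payoff 6); vs W: M (payoff 4); vs X: P (payoff 5).
The only mutual best response is (X, P); neither player gains by switching there.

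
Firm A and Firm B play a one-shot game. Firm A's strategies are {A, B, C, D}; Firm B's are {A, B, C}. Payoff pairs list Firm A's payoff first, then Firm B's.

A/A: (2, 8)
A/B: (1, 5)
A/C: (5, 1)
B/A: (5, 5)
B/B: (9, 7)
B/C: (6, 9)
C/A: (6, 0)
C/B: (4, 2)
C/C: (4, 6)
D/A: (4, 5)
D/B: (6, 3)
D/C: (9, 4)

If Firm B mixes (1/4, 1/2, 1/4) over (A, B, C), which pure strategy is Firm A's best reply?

B

Compute Firm A's expected payoff from each pure strategy against the given mix.
A: (1/4)·2 + (1/2)·1 + (1/4)·5 = 9/4
B: (1/4)·5 + (1/2)·9 + (1/4)·6 = 29/4
C: (1/4)·6 + (1/2)·4 + (1/4)·4 = 9/2
D: (1/4)·4 + (1/2)·6 + (1/4)·9 = 25/4
Highest expected payoff is 29/4, from B.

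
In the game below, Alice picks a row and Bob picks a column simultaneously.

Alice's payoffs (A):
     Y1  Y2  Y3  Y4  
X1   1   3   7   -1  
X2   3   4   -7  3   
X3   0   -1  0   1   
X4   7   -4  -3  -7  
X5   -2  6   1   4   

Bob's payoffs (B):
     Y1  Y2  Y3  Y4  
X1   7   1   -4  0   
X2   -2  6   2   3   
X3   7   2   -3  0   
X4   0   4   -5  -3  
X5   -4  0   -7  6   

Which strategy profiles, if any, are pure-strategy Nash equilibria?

(X5, Y4)

Check mutual best responses: a cell is a NE iff neither player can gain by unilaterally deviating.
Alice's best responses — vs Y1: X4 (payoff 7); vs Y2: X5 (payoff 6); vs Y3: X1 (payoff 7); vs Y4: X5 (payoff 4).
Bob's best responses — vs X1: Y1 (payoff 7); vs X2: Y2 (payoff 6); vs X3: Y1 (payoff 7); vs X4: Y2 (payoff 4); vs X5: Y4 (payoff 6).
The only mutual best response is (X5, Y4); neither player gains by switching there.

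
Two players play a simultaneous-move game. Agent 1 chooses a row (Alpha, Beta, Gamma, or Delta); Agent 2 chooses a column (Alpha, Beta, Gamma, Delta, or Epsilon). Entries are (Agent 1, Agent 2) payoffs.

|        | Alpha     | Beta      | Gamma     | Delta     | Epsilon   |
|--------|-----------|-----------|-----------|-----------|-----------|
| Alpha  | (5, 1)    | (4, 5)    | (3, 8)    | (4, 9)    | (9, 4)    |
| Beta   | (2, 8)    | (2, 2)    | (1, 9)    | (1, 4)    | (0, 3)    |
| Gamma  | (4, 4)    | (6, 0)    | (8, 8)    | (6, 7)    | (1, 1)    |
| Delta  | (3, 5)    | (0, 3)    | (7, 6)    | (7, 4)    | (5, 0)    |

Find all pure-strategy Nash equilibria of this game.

(Gamma, Gamma)

A profile is a Nash equilibrium when each player is best-responding to the other.
Agent 1's best responses — vs Alpha: Alpha (payoff 5); vs Beta: Gamma (payoff 6); vs Gamma: Gamma (payoff 8); vs Delta: Delta (payoff 7); vs Epsilon: Alpha (payoff 9).
Agent 2's best responses — vs Alpha: Delta (payoff 9); vs Beta: Gamma (payoff 9); vs Gamma: Gamma (payoff 8); vs Delta: Gamma (payoff 6).
The only mutual best response is (Gamma, Gamma); neither player gains by switching there.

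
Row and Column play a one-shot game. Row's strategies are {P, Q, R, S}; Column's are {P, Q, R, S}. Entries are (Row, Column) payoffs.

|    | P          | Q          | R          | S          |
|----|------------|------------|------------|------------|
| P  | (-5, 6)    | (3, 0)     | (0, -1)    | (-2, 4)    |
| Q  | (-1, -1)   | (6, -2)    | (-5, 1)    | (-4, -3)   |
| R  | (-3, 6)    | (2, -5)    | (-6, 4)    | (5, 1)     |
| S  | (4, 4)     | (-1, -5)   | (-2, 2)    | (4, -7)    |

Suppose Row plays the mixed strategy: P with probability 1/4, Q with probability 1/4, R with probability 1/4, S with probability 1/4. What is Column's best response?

P

Compute Column's expected payoff from each pure strategy against the given mix.
P: (1/4)·6 + (1/4)·(-1) + (1/4)·6 + (1/4)·4 = 15/4
Q: (1/4)·0 + (1/4)·(-2) + (1/4)·(-5) + (1/4)·(-5) = -3
R: (1/4)·(-1) + (1/4)·1 + (1/4)·4 + (1/4)·2 = 3/2
S: (1/4)·4 + (1/4)·(-3) + (1/4)·1 + (1/4)·(-7) = -5/4
Highest expected payoff is 15/4, from P.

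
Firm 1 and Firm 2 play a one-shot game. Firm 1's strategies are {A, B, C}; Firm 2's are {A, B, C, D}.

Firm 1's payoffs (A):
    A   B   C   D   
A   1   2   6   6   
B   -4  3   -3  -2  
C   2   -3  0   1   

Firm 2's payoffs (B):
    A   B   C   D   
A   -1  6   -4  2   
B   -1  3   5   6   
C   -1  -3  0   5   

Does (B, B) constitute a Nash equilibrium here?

Holding Firm 2 at B: Firm 1 gets 3 from B, versus 2 from A, -3 from C. No profitable deviation for Firm 1.
Holding Firm 1 at B: Firm 2 gets 3 from B but could get 6 by switching to D. Firm 2 has a profitable deviation.

No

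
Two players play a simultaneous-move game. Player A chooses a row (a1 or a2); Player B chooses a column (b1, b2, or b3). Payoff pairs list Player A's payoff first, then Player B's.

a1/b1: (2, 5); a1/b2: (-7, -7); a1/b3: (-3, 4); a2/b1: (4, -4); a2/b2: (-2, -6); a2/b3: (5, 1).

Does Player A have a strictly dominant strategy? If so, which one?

a2

A strategy is strictly dominant if it gives Player A a strictly higher payoff than every other strategy, against every choice by the opponent.
a2 strictly dominates: vs b1: 4 > 2; vs b2: -2 > -7; vs b3: 5 > -3.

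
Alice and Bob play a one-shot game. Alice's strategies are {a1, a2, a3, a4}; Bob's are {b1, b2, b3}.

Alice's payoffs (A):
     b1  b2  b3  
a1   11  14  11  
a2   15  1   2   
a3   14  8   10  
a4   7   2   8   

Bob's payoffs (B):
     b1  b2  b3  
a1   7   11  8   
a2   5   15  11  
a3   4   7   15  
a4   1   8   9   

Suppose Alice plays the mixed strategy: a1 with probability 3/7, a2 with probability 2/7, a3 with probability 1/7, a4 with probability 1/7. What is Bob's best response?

b2

Compute Bob's expected payoff from each pure strategy against the given mix.
b1: (3/7)·7 + (2/7)·5 + (1/7)·4 + (1/7)·1 = 36/7
b2: (3/7)·11 + (2/7)·15 + (1/7)·7 + (1/7)·8 = 78/7
b3: (3/7)·8 + (2/7)·11 + (1/7)·15 + (1/7)·9 = 10
Highest expected payoff is 78/7, from b2.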